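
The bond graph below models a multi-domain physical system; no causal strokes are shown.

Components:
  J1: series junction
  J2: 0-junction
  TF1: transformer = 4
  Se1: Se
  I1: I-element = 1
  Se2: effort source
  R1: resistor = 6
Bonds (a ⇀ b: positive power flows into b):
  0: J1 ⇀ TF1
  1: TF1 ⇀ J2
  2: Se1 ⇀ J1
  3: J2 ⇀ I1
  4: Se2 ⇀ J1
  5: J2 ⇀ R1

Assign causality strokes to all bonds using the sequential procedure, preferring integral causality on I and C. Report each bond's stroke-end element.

β2 |J1  (Se1: effort source, stroke at far end)
β4 |J1  (Se2 (Se) sets effort on bond)
β0 |TF1  (J1 needs exactly one f-in)
β1 |J2  (TF TF1: opposite of bond 0)
β3 |I1  (0-jn J2 has e-setter on 1)
β5 |R1  (0-jn J2 has e-setter on 1)

bond 0 stroke→TF1
bond 1 stroke→J2
bond 2 stroke→J1
bond 3 stroke→I1
bond 4 stroke→J1
bond 5 stroke→R1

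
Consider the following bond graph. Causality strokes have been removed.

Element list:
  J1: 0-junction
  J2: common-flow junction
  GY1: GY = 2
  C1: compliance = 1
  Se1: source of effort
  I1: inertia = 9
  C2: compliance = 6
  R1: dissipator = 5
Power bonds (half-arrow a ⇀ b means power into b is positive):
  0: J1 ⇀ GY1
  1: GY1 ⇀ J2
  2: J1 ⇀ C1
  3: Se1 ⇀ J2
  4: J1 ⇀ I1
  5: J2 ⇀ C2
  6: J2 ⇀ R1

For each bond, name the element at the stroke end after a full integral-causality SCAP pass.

b0 stroke at GY1
b1 stroke at GY1
b2 stroke at J1
b3 stroke at J2
b4 stroke at I1
b5 stroke at J2
b6 stroke at J2

b3 stroke at J2  (Se1 fixes effort; stroke away)
b2 stroke at J1  (C1 integral (e out))
b0 stroke at GY1  (J1: bond 2 brought effort, rest push out)
b4 stroke at I1  (J1 effort already set via bond 2)
b1 stroke at GY1  (GY GY1: same side as bond 0)
b5 stroke at J2  (common-f at J2 fixed by 1)
b6 stroke at J2  (1-jn J2 has f-setter on 1)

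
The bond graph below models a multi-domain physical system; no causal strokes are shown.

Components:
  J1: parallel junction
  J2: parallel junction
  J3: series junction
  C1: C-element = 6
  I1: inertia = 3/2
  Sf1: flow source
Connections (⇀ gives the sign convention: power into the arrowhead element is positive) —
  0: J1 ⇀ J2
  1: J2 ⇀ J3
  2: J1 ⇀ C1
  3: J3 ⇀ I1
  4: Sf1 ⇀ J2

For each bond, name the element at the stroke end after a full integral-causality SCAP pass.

β4 →Sf1  (Sf1: flow source, stroke at near end)
β2 →J1  (C1: C, integral causality)
β0 →J2  (J1: bond 2 brought effort, rest push out)
β1 →J3  (J2 effort already set via bond 0)
β3 →I1  (J3: last free bond brings flow in)

#0 stroke at J2
#1 stroke at J3
#2 stroke at J1
#3 stroke at I1
#4 stroke at Sf1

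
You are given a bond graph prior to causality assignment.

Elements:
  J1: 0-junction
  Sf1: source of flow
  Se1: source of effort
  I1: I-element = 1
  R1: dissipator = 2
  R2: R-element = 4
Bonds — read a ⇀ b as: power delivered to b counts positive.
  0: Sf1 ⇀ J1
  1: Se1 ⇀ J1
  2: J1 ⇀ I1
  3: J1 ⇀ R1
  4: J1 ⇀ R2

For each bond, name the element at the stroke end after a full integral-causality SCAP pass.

bond 0 →Sf1  (Sf1 (Sf) sets flow on bond)
bond 1 →J1  (source Se1 imposes e)
bond 2 →I1  (J1 effort already set via bond 1)
bond 3 →R1  (J1: bond 1 brought effort, rest push out)
bond 4 →R2  (J1 effort already set via bond 1)

b0 stroke→Sf1
b1 stroke→J1
b2 stroke→I1
b3 stroke→R1
b4 stroke→R2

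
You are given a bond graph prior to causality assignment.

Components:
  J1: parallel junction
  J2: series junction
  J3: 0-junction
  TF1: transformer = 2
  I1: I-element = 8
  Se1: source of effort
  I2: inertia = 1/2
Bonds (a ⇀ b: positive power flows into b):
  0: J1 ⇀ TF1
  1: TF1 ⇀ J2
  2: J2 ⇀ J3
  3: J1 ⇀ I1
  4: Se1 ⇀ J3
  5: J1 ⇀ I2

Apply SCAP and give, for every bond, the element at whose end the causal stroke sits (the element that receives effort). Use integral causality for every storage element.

bond 0 stroke→J1
bond 1 stroke→TF1
bond 2 stroke→J2
bond 3 stroke→I1
bond 4 stroke→J3
bond 5 stroke→I2

β4 →J3  (source Se1 imposes e)
β2 →J2  (0-jn J3 has e-setter on 4)
β1 →TF1  (J2 needs exactly one f-in)
β0 →J1  (TF1 one-in-one-out from 1)
β3 →I1  (J1 effort already set via bond 0)
β5 →I2  (J1 effort already set via bond 0)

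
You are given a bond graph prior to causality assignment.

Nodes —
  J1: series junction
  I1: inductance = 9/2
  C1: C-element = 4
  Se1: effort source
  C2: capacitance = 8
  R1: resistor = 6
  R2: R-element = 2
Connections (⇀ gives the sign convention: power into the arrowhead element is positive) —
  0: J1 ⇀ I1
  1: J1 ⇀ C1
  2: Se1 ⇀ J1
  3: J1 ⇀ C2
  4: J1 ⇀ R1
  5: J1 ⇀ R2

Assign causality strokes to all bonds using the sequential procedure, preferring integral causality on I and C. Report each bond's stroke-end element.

b0 →I1
b1 →J1
b2 →J1
b3 →J1
b4 →J1
b5 →J1

bond 2 →J1  (Se1 fixes effort; stroke away)
bond 0 →I1  (I1 integral (f out))
bond 1 →J1  (1-jn J1 has f-setter on 0)
bond 3 →J1  (J1: bond 0 brought flow, rest push out)
bond 4 →J1  (J1: bond 0 brought flow, rest push out)
bond 5 →J1  (1-jn J1 has f-setter on 0)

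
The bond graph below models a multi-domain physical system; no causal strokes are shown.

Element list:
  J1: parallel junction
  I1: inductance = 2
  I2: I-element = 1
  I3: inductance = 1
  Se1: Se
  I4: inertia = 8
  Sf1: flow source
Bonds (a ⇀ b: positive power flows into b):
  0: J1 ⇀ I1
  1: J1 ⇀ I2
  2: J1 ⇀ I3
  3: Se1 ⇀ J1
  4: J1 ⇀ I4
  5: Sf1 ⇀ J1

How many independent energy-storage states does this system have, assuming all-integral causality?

4  (I1, I2, I3, I4 all integral)

β3 →J1  (Se1 fixes effort; stroke away)
β5 →Sf1  (source Sf1 imposes f)
β0 →I1  (common-e at J1 fixed by 3)
β1 →I2  (common-e at J1 fixed by 3)
β2 →I3  (J1 effort already set via bond 3)
β4 →I4  (J1 effort already set via bond 3)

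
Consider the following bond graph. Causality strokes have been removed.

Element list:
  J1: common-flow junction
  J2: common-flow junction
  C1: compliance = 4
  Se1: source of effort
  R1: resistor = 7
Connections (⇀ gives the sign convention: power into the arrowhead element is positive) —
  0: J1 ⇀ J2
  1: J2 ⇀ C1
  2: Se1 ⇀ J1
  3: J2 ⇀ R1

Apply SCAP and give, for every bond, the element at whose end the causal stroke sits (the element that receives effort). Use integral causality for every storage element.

b0 stroke at J2
b1 stroke at J2
b2 stroke at J1
b3 stroke at R1

b2 stroke at J1  (Se1: effort source, stroke at far end)
b0 stroke at J2  (J1: last free bond brings flow in)
b1 stroke at J2  (C1 outputs effort q/C1)
b3 stroke at R1  (J2 needs exactly one f-in)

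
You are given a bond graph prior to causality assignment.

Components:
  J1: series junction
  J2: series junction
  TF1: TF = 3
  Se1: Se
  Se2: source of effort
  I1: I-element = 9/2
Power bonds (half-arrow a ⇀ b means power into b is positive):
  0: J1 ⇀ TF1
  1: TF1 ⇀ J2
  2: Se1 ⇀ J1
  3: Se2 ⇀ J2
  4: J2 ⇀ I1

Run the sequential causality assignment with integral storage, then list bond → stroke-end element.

bond 2 stroke at J1  (Se1: effort source, stroke at far end)
bond 3 stroke at J2  (Se2 (Se) sets effort on bond)
bond 0 stroke at TF1  (only one flow-in slot at J1)
bond 1 stroke at J2  (through TF1, causality passes straight; one stroke at TF1)
bond 4 stroke at I1  (only one flow-in slot at J2)

β0 →TF1
β1 →J2
β2 →J1
β3 →J2
β4 →I1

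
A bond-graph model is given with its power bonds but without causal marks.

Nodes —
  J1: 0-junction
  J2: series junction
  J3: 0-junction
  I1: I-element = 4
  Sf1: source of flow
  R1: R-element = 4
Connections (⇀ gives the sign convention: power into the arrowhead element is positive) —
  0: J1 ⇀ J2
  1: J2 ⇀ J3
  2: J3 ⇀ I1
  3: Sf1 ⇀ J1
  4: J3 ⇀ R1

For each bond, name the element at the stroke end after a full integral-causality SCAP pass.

#3 |Sf1  (source Sf1 imposes f)
#0 |J1  (J1: last free bond brings effort in)
#1 |J2  (1-jn J2 has f-setter on 0)
#2 |I1  (I1: I, integral causality)
#4 |J3  (J3 needs exactly one e-in)

b0 stroke at J1
b1 stroke at J2
b2 stroke at I1
b3 stroke at Sf1
b4 stroke at J3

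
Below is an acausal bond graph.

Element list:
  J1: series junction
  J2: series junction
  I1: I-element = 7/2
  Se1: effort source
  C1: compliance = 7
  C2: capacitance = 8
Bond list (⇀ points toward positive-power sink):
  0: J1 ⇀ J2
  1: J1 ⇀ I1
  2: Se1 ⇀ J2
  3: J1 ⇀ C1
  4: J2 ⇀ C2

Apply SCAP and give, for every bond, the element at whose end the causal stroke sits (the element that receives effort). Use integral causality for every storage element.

#2 stroke at J2  (Se1: effort source, stroke at far end)
#1 stroke at I1  (prefer integral on I1)
#0 stroke at J1  (1-jn J1 has f-setter on 1)
#3 stroke at J1  (common-f at J1 fixed by 1)
#4 stroke at J2  (J2 flow already set via bond 0)

#0 |J1
#1 |I1
#2 |J2
#3 |J1
#4 |J2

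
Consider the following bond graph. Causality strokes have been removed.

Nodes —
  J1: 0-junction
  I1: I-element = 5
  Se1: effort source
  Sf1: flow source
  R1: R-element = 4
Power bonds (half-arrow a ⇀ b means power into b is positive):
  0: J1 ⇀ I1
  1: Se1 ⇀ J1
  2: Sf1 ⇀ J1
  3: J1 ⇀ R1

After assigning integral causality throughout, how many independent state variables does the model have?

β1 stroke→J1  (source Se1 imposes e)
β2 stroke→Sf1  (Sf1 fixes flow; stroke at Sf1)
β0 stroke→I1  (0-jn J1 has e-setter on 1)
β3 stroke→R1  (J1: bond 1 brought effort, rest push out)

1  (I1 all integral)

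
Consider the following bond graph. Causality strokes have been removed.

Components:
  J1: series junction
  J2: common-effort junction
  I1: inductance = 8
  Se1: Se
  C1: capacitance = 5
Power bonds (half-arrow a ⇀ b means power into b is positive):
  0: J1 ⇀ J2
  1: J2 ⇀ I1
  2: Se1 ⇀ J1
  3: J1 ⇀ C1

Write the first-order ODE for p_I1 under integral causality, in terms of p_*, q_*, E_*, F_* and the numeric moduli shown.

#2 |J1  (Se1 fixes effort; stroke away)
#1 |I1  (prefer integral on I1)
#0 |J2  (J2: last free bond brings effort in)
#3 |J1  (common-f at J1 fixed by 0)

dp_I1/dt = E_Se1 - q_C1/5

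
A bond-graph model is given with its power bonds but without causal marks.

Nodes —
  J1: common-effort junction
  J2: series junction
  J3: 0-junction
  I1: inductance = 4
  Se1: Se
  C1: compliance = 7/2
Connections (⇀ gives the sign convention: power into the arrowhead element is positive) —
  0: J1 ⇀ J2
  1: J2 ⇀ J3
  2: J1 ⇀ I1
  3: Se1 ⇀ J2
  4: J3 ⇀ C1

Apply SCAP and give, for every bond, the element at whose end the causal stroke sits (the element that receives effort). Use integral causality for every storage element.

#0 stroke→J1
#1 stroke→J2
#2 stroke→I1
#3 stroke→J2
#4 stroke→J3

#3 |J2  (source Se1 imposes e)
#2 |I1  (I1 outputs flow p/I1)
#0 |J1  (J1 needs exactly one e-in)
#1 |J2  (J2: bond 0 brought flow, rest push out)
#4 |J3  (closing 0-jn rule on J3)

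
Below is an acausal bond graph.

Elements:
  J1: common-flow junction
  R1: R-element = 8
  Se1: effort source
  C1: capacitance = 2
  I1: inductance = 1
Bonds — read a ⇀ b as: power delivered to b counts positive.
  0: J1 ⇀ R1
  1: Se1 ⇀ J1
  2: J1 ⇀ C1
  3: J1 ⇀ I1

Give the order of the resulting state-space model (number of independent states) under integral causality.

2  (C1, I1 all integral)

#1 |J1  (Se1: effort source, stroke at far end)
#2 |J1  (C1 integral (e out))
#3 |I1  (prefer integral on I1)
#0 |J1  (J1 flow already set via bond 3)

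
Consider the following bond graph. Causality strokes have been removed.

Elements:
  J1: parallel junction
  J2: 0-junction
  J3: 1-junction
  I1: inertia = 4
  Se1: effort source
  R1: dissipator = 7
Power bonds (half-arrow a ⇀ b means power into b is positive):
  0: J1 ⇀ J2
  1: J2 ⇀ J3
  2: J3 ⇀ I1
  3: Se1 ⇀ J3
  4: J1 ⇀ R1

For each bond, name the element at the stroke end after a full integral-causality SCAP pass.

bond 0 stroke at J2
bond 1 stroke at J3
bond 2 stroke at I1
bond 3 stroke at J3
bond 4 stroke at J1

β3 stroke→J3  (Se1: effort source, stroke at far end)
β2 stroke→I1  (I1 integral (f out))
β1 stroke→J3  (common-f at J3 fixed by 2)
β0 stroke→J2  (J2 needs exactly one e-in)
β4 stroke→J1  (J1 needs exactly one e-in)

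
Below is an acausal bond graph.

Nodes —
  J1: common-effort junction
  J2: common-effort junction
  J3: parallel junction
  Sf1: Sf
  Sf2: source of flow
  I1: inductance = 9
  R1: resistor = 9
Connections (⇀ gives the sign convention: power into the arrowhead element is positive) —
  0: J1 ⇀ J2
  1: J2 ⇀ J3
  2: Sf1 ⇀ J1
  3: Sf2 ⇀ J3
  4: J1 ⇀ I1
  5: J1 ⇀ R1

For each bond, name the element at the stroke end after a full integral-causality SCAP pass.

bond 2 |Sf1  (source Sf1 imposes f)
bond 3 |Sf2  (source Sf2 imposes f)
bond 1 |J3  (only one effort-in slot at J3)
bond 0 |J2  (only one effort-in slot at J2)
bond 4 |I1  (prefer integral on I1)
bond 5 |J1  (J1 needs exactly one e-in)

β0 stroke→J2
β1 stroke→J3
β2 stroke→Sf1
β3 stroke→Sf2
β4 stroke→I1
β5 stroke→J1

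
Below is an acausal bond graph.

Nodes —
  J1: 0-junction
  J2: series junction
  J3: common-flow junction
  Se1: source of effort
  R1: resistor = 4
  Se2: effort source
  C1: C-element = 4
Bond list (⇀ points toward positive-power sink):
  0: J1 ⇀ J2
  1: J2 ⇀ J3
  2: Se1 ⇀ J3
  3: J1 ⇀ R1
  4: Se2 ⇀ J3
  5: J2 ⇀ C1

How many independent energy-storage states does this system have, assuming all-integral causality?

b2 stroke at J3  (Se1 (Se) sets effort on bond)
b4 stroke at J3  (Se2 fixes effort; stroke away)
b1 stroke at J2  (closing 1-jn rule on J3)
b5 stroke at J2  (C1: C, integral causality)
b0 stroke at J1  (only one flow-in slot at J2)
b3 stroke at R1  (J1: bond 0 brought effort, rest push out)

1  (C1 all integral)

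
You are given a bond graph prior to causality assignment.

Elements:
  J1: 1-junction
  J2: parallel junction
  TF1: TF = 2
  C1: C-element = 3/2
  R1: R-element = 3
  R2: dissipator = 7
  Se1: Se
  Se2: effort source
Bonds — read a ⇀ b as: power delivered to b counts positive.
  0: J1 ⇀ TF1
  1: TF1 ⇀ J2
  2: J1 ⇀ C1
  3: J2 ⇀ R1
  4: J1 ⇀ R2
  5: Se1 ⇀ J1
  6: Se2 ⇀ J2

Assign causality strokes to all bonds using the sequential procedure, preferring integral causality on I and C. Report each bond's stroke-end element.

bond 5 stroke at J1  (Se1: effort source, stroke at far end)
bond 6 stroke at J2  (Se2 (Se) sets effort on bond)
bond 1 stroke at TF1  (0-jn J2 has e-setter on 6)
bond 3 stroke at R1  (0-jn J2 has e-setter on 6)
bond 0 stroke at J1  (TF TF1: opposite of bond 1)
bond 2 stroke at J1  (prefer integral on C1)
bond 4 stroke at R2  (J1 needs exactly one f-in)

bond 0 |J1
bond 1 |TF1
bond 2 |J1
bond 3 |R1
bond 4 |R2
bond 5 |J1
bond 6 |J2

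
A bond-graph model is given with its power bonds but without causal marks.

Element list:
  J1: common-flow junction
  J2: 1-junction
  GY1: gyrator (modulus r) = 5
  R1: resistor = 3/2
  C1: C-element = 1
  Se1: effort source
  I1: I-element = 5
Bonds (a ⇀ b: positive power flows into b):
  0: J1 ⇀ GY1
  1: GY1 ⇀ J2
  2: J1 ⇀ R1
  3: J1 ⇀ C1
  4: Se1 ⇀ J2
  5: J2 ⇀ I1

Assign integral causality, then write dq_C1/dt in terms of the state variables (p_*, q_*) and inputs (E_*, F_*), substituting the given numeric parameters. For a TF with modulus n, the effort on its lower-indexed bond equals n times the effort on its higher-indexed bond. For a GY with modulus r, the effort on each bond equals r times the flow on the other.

#4 stroke→J2  (Se1 fixes effort; stroke away)
#3 stroke→J1  (C1: C, integral causality)
#5 stroke→I1  (prefer integral on I1)
#1 stroke→J2  (common-f at J2 fixed by 5)
#0 stroke→J1  (GY1 both-in/both-out from 1)
#2 stroke→R1  (closing 1-jn rule on J1)

dq_C1/dt = -2*p_I1/3 - 2*q_C1/3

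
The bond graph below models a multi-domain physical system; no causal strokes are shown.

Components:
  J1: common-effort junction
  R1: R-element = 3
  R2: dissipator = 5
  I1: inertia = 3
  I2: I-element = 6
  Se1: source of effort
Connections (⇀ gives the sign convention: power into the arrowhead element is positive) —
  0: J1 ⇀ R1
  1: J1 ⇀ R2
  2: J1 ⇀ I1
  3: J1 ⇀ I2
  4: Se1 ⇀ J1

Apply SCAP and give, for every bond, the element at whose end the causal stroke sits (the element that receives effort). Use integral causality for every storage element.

β0 |R1
β1 |R2
β2 |I1
β3 |I2
β4 |J1

bond 4 →J1  (Se1 fixes effort; stroke away)
bond 0 →R1  (J1: bond 4 brought effort, rest push out)
bond 1 →R2  (0-jn J1 has e-setter on 4)
bond 2 →I1  (common-e at J1 fixed by 4)
bond 3 →I2  (common-e at J1 fixed by 4)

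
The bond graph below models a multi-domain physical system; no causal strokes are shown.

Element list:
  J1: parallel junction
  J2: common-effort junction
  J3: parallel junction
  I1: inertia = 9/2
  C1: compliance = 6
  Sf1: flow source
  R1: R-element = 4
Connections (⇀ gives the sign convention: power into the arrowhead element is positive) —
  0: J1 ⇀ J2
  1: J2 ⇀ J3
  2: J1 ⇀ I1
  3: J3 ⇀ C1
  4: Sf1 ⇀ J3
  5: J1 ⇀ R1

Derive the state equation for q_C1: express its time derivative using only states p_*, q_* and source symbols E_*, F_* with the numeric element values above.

dq_C1/dt = F_Sf1 - 2*p_I1/9 - q_C1/24

β4 →Sf1  (source Sf1 imposes f)
β2 →I1  (I1 outputs flow p/I1)
β3 →J3  (C1: C, integral causality)
β1 →J2  (J3 effort already set via bond 3)
β0 →J1  (J2 effort already set via bond 1)
β5 →R1  (0-jn J1 has e-setter on 0)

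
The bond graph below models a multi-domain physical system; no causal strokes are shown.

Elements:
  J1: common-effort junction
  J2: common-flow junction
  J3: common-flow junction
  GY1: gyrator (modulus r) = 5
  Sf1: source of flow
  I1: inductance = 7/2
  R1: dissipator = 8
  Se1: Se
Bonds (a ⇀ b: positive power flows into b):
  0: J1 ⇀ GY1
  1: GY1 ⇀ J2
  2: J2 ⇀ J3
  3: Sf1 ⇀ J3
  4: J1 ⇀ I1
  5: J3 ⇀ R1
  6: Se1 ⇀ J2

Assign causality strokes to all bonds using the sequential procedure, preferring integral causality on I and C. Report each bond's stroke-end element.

#3 →Sf1  (Sf1 fixes flow; stroke at Sf1)
#6 →J2  (source Se1 imposes e)
#2 →J3  (1-jn J3 has f-setter on 3)
#5 →J3  (J3: bond 3 brought flow, rest push out)
#1 →J2  (J2 flow already set via bond 2)
#0 →J1  (GY1 both-in/both-out from 1)
#4 →I1  (0-jn J1 has e-setter on 0)

#0 |J1
#1 |J2
#2 |J3
#3 |Sf1
#4 |I1
#5 |J3
#6 |J2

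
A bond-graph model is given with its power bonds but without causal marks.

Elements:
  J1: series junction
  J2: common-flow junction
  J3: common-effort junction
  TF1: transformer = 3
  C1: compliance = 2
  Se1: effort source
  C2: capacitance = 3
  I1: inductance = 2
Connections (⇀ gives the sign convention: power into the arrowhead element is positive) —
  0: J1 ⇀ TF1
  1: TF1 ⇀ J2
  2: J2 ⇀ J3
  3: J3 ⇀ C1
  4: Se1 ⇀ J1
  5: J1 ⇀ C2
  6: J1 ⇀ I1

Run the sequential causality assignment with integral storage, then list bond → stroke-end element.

β0 |J1
β1 |TF1
β2 |J2
β3 |J3
β4 |J1
β5 |J1
β6 |I1

b4 |J1  (Se1 fixes effort; stroke away)
b3 |J3  (C1 integral (e out))
b2 |J2  (0-jn J3 has e-setter on 3)
b1 |TF1  (closing 1-jn rule on J2)
b0 |J1  (through TF1, causality passes straight; one stroke at TF1)
b5 |J1  (C2 outputs effort q/C2)
b6 |I1  (closing 1-jn rule on J1)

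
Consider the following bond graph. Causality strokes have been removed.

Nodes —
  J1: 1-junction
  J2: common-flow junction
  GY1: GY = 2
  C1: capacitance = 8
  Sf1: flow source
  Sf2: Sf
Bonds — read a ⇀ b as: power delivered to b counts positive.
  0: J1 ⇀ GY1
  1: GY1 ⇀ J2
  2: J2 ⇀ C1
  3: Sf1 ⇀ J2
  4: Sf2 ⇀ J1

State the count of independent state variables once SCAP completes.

#3 →Sf1  (Sf1 (Sf) sets flow on bond)
#4 →Sf2  (Sf2 (Sf) sets flow on bond)
#0 →J1  (1-jn J1 has f-setter on 4)
#1 →J2  (J2 flow already set via bond 3)
#2 →J2  (J2 flow already set via bond 3)

1  (C1 all integral)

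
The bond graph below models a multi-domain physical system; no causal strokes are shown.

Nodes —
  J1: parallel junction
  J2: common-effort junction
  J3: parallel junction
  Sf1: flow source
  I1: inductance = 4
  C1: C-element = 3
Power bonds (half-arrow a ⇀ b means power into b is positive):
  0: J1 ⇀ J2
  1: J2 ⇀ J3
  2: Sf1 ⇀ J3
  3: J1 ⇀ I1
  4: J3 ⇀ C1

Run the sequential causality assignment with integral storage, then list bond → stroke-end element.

bond 0 |J1
bond 1 |J2
bond 2 |Sf1
bond 3 |I1
bond 4 |J3

#2 stroke→Sf1  (Sf1 (Sf) sets flow on bond)
#3 stroke→I1  (I1: I, integral causality)
#0 stroke→J1  (closing 0-jn rule on J1)
#1 stroke→J2  (J2: last free bond brings effort in)
#4 stroke→J3  (closing 0-jn rule on J3)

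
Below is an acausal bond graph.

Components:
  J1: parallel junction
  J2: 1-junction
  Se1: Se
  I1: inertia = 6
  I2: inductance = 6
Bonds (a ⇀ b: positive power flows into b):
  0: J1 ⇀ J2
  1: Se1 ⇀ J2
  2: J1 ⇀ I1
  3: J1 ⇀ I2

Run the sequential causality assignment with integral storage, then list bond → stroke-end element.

bond 1 stroke→J2  (Se1 (Se) sets effort on bond)
bond 0 stroke→J1  (J2: last free bond brings flow in)
bond 2 stroke→I1  (common-e at J1 fixed by 0)
bond 3 stroke→I2  (J1 effort already set via bond 0)

β0 →J1
β1 →J2
β2 →I1
β3 →I2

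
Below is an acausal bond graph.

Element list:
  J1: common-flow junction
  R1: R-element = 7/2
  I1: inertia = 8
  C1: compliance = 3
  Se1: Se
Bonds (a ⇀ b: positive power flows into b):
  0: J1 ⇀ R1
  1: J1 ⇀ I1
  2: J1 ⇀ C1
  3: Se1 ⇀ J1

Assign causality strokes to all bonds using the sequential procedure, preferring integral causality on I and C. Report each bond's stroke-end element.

b3 stroke→J1  (Se1 fixes effort; stroke away)
b1 stroke→I1  (I1 integral (f out))
b0 stroke→J1  (common-f at J1 fixed by 1)
b2 stroke→J1  (1-jn J1 has f-setter on 1)

b0 stroke→J1
b1 stroke→I1
b2 stroke→J1
b3 stroke→J1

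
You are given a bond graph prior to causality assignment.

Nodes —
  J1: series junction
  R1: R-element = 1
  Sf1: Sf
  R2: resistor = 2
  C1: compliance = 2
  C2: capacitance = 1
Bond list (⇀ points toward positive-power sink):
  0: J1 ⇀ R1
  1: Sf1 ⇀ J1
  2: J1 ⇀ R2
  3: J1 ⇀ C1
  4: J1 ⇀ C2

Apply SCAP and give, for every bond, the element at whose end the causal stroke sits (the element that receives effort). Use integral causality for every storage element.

b1 stroke→Sf1  (Sf1 (Sf) sets flow on bond)
b0 stroke→J1  (J1 flow already set via bond 1)
b2 stroke→J1  (1-jn J1 has f-setter on 1)
b3 stroke→J1  (J1 flow already set via bond 1)
b4 stroke→J1  (J1: bond 1 brought flow, rest push out)

bond 0 stroke at J1
bond 1 stroke at Sf1
bond 2 stroke at J1
bond 3 stroke at J1
bond 4 stroke at J1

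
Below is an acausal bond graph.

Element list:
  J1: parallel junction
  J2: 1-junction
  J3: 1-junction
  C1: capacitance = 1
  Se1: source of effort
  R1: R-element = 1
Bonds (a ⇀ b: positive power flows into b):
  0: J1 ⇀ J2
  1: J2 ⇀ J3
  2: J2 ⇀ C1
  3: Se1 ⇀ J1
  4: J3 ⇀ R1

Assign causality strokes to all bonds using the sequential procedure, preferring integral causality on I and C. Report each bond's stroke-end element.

bond 0 stroke at J2
bond 1 stroke at J3
bond 2 stroke at J2
bond 3 stroke at J1
bond 4 stroke at R1

#3 stroke at J1  (Se1 fixes effort; stroke away)
#0 stroke at J2  (J1 effort already set via bond 3)
#2 stroke at J2  (C1 integral (e out))
#1 stroke at J3  (only one flow-in slot at J2)
#4 stroke at R1  (J3: last free bond brings flow in)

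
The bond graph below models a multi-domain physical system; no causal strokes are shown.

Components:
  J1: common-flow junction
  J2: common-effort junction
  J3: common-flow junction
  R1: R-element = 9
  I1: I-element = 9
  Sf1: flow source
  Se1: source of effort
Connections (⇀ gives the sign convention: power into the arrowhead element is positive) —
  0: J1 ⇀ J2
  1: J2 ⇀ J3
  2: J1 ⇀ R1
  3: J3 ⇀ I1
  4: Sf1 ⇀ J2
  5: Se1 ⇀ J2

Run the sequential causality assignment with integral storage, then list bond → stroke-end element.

b4 →Sf1  (source Sf1 imposes f)
b5 →J2  (Se1 (Se) sets effort on bond)
b0 →J1  (0-jn J2 has e-setter on 5)
b1 →J3  (J2 effort already set via bond 5)
b3 →I1  (only one flow-in slot at J3)
b2 →R1  (closing 1-jn rule on J1)

b0 |J1
b1 |J3
b2 |R1
b3 |I1
b4 |Sf1
b5 |J2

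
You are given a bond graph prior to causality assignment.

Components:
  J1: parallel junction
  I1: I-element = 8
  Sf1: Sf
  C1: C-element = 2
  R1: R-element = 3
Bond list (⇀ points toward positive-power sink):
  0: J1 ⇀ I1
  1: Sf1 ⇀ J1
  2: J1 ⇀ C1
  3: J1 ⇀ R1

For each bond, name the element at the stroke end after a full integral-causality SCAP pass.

β1 stroke→Sf1  (Sf1: flow source, stroke at near end)
β0 stroke→I1  (I1 outputs flow p/I1)
β2 stroke→J1  (C1 integral (e out))
β3 stroke→R1  (J1: bond 2 brought effort, rest push out)

b0 |I1
b1 |Sf1
b2 |J1
b3 |R1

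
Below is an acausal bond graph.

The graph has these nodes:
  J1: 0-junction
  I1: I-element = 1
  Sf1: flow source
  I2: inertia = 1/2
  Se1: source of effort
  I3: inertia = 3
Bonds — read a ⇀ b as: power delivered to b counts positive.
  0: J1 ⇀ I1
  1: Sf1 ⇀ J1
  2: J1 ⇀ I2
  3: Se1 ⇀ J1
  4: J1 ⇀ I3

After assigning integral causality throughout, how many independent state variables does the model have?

#1 |Sf1  (Sf1 (Sf) sets flow on bond)
#3 |J1  (Se1 fixes effort; stroke away)
#0 |I1  (J1 effort already set via bond 3)
#2 |I2  (J1: bond 3 brought effort, rest push out)
#4 |I3  (J1: bond 3 brought effort, rest push out)

3  (I1, I2, I3 all integral)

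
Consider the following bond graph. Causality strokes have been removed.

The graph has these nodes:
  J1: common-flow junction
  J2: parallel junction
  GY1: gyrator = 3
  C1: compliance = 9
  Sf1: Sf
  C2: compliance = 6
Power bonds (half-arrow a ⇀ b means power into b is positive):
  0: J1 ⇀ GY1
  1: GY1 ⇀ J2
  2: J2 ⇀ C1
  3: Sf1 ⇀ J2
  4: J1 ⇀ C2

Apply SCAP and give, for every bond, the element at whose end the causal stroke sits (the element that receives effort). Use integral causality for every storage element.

β3 stroke→Sf1  (Sf1 fixes flow; stroke at Sf1)
β2 stroke→J2  (C1 integral (e out))
β1 stroke→GY1  (0-jn J2 has e-setter on 2)
β0 stroke→GY1  (GY1: gyrator matches bond 1)
β4 stroke→J1  (J1: bond 0 brought flow, rest push out)

#0 |GY1
#1 |GY1
#2 |J2
#3 |Sf1
#4 |J1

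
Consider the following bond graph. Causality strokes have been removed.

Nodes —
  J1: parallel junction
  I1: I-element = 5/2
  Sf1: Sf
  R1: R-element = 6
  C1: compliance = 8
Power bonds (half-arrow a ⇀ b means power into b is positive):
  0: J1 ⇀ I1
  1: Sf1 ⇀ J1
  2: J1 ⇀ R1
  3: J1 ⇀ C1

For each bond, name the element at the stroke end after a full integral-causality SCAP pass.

b0 stroke at I1
b1 stroke at Sf1
b2 stroke at R1
b3 stroke at J1

b1 →Sf1  (Sf1 fixes flow; stroke at Sf1)
b0 →I1  (I1 outputs flow p/I1)
b3 →J1  (prefer integral on C1)
b2 →R1  (J1: bond 3 brought effort, rest push out)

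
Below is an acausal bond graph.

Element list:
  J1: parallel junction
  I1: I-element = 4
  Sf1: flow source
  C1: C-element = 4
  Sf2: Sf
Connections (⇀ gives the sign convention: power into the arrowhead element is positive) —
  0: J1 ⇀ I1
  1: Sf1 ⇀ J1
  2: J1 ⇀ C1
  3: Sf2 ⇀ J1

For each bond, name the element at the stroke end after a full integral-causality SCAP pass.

b1 stroke→Sf1  (Sf1 (Sf) sets flow on bond)
b3 stroke→Sf2  (Sf2: flow source, stroke at near end)
b0 stroke→I1  (I1 integral (f out))
b2 stroke→J1  (only one effort-in slot at J1)

bond 0 stroke→I1
bond 1 stroke→Sf1
bond 2 stroke→J1
bond 3 stroke→Sf2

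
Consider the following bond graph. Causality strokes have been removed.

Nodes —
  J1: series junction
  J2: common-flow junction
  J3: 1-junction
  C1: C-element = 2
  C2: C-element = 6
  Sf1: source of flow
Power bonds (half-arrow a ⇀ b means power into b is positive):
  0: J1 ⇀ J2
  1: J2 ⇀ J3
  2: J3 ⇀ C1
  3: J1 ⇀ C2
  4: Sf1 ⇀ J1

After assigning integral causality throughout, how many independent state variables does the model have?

β4 stroke at Sf1  (Sf1: flow source, stroke at near end)
β0 stroke at J1  (1-jn J1 has f-setter on 4)
β3 stroke at J1  (common-f at J1 fixed by 4)
β1 stroke at J2  (J2: bond 0 brought flow, rest push out)
β2 stroke at J3  (J3: bond 1 brought flow, rest push out)

2  (C1, C2 all integral)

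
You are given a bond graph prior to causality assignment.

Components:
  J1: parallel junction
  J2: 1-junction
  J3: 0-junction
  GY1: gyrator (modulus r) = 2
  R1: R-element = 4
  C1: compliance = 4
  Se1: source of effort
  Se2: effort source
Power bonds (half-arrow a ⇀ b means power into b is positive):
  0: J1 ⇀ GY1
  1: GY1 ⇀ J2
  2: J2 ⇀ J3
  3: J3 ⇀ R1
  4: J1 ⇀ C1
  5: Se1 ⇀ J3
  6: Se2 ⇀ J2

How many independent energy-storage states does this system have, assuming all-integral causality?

1  (C1 all integral)

b5 →J3  (Se1 (Se) sets effort on bond)
b6 →J2  (source Se2 imposes e)
b2 →J2  (J3 effort already set via bond 5)
b3 →R1  (0-jn J3 has e-setter on 5)
b1 →GY1  (closing 1-jn rule on J2)
b0 →GY1  (GY1 both-in/both-out from 1)
b4 →J1  (only one effort-in slot at J1)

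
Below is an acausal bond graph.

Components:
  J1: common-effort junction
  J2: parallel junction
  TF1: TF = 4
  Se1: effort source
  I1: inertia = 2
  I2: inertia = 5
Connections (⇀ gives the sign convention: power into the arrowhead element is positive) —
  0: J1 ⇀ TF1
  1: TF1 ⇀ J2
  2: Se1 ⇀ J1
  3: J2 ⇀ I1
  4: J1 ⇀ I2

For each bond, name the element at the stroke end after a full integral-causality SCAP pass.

b0 stroke at TF1
b1 stroke at J2
b2 stroke at J1
b3 stroke at I1
b4 stroke at I2

β2 |J1  (Se1 (Se) sets effort on bond)
β0 |TF1  (J1 effort already set via bond 2)
β4 |I2  (J1 effort already set via bond 2)
β1 |J2  (TF TF1: opposite of bond 0)
β3 |I1  (common-e at J2 fixed by 1)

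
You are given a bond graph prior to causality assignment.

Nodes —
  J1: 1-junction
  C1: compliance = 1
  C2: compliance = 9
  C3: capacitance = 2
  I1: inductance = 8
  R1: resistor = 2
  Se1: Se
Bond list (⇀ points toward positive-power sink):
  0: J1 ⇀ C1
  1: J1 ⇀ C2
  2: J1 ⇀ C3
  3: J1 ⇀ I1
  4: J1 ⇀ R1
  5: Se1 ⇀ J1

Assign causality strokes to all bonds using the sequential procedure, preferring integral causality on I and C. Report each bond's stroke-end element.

bond 5 stroke→J1  (Se1: effort source, stroke at far end)
bond 0 stroke→J1  (C1 outputs effort q/C1)
bond 1 stroke→J1  (C2 outputs effort q/C2)
bond 2 stroke→J1  (prefer integral on C3)
bond 3 stroke→I1  (I1: I, integral causality)
bond 4 stroke→J1  (1-jn J1 has f-setter on 3)

#0 stroke at J1
#1 stroke at J1
#2 stroke at J1
#3 stroke at I1
#4 stroke at J1
#5 stroke at J1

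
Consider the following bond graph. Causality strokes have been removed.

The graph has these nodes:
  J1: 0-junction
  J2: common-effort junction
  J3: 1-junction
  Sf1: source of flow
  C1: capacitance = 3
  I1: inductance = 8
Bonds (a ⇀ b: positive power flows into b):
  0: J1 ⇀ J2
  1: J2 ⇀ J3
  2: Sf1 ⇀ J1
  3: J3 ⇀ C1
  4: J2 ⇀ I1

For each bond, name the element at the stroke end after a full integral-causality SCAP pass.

bond 0 →J1
bond 1 →J2
bond 2 →Sf1
bond 3 →J3
bond 4 →I1

bond 2 →Sf1  (Sf1: flow source, stroke at near end)
bond 0 →J1  (J1 needs exactly one e-in)
bond 3 →J3  (prefer integral on C1)
bond 1 →J2  (only one flow-in slot at J3)
bond 4 →I1  (J2: bond 1 brought effort, rest push out)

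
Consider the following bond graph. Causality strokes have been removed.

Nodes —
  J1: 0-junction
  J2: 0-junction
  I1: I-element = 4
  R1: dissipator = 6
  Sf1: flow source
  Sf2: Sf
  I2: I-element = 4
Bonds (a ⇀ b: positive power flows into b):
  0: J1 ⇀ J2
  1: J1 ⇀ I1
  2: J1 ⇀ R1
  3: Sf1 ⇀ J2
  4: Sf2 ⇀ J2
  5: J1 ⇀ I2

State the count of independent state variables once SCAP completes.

b3 →Sf1  (Sf1 fixes flow; stroke at Sf1)
b4 →Sf2  (source Sf2 imposes f)
b0 →J2  (J2: last free bond brings effort in)
b1 →I1  (I1 integral (f out))
b5 →I2  (I2: I, integral causality)
b2 →J1  (only one effort-in slot at J1)

2  (I1, I2 all integral)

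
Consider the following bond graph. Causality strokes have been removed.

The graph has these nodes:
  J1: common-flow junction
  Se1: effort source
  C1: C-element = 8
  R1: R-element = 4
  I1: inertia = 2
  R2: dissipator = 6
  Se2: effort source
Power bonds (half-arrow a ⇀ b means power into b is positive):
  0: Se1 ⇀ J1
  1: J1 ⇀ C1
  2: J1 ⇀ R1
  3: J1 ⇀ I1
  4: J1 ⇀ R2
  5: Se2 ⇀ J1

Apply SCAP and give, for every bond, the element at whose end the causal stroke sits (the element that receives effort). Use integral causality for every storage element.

b0 →J1
b1 →J1
b2 →J1
b3 →I1
b4 →J1
b5 →J1

#0 |J1  (Se1 (Se) sets effort on bond)
#5 |J1  (Se2 (Se) sets effort on bond)
#1 |J1  (C1 integral (e out))
#3 |I1  (prefer integral on I1)
#2 |J1  (J1 flow already set via bond 3)
#4 |J1  (J1 flow already set via bond 3)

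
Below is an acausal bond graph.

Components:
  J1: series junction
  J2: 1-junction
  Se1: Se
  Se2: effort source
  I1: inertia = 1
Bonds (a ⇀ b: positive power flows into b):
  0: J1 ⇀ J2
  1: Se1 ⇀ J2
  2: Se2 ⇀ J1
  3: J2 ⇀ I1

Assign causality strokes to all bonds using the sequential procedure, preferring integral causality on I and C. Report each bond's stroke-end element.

#0 stroke→J2
#1 stroke→J2
#2 stroke→J1
#3 stroke→I1

b1 →J2  (Se1: effort source, stroke at far end)
b2 →J1  (Se2 fixes effort; stroke away)
b0 →J2  (J1: last free bond brings flow in)
b3 →I1  (closing 1-jn rule on J2)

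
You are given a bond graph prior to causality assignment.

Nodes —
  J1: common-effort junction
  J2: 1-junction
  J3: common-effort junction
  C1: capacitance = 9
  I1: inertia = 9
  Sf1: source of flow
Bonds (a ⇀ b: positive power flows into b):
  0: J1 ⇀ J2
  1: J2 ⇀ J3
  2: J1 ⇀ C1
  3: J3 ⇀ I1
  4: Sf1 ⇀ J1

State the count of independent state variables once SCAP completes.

β4 →Sf1  (Sf1 fixes flow; stroke at Sf1)
β2 →J1  (C1 outputs effort q/C1)
β0 →J2  (0-jn J1 has e-setter on 2)
β1 →J3  (J2 needs exactly one f-in)
β3 →I1  (common-e at J3 fixed by 1)

2  (C1, I1 all integral)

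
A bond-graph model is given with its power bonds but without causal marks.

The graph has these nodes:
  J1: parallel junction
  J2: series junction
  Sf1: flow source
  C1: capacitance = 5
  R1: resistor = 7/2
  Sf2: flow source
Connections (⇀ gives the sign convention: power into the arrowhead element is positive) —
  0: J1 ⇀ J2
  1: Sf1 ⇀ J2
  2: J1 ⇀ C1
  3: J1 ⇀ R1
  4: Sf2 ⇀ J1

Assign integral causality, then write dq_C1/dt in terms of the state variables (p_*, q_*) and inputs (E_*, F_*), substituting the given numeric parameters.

dq_C1/dt = -F_Sf1 + F_Sf2 - 2*q_C1/35

bond 1 |Sf1  (source Sf1 imposes f)
bond 4 |Sf2  (Sf2: flow source, stroke at near end)
bond 0 |J2  (J2 flow already set via bond 1)
bond 2 |J1  (C1 outputs effort q/C1)
bond 3 |R1  (J1 effort already set via bond 2)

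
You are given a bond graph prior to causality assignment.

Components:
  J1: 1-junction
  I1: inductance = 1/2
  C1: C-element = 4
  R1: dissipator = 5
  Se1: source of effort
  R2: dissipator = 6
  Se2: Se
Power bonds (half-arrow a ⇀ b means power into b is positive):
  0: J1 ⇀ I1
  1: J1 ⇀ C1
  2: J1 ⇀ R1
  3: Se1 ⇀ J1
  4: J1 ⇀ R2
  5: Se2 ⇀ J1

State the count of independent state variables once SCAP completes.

2  (C1, I1 all integral)

β3 stroke→J1  (source Se1 imposes e)
β5 stroke→J1  (Se2: effort source, stroke at far end)
β0 stroke→I1  (prefer integral on I1)
β1 stroke→J1  (common-f at J1 fixed by 0)
β2 stroke→J1  (common-f at J1 fixed by 0)
β4 stroke→J1  (common-f at J1 fixed by 0)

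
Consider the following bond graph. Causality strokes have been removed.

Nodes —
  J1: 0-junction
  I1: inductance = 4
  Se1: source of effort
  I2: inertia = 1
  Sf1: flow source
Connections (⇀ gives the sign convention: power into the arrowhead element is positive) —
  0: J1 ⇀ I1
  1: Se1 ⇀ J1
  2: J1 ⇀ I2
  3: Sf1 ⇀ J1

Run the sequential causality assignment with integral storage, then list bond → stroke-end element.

bond 0 stroke at I1
bond 1 stroke at J1
bond 2 stroke at I2
bond 3 stroke at Sf1

bond 1 stroke→J1  (Se1 fixes effort; stroke away)
bond 3 stroke→Sf1  (Sf1 fixes flow; stroke at Sf1)
bond 0 stroke→I1  (J1 effort already set via bond 1)
bond 2 stroke→I2  (J1: bond 1 brought effort, rest push out)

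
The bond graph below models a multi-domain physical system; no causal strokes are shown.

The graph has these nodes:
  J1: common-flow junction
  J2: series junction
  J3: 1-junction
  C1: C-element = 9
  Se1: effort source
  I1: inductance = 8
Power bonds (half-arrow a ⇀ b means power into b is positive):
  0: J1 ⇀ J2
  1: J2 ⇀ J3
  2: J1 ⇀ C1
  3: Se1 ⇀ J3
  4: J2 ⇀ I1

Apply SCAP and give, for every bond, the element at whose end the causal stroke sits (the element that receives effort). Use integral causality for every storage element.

β3 →J3  (Se1: effort source, stroke at far end)
β1 →J2  (J3: last free bond brings flow in)
β2 →J1  (C1 integral (e out))
β0 →J2  (only one flow-in slot at J1)
β4 →I1  (only one flow-in slot at J2)

#0 →J2
#1 →J2
#2 →J1
#3 →J3
#4 →I1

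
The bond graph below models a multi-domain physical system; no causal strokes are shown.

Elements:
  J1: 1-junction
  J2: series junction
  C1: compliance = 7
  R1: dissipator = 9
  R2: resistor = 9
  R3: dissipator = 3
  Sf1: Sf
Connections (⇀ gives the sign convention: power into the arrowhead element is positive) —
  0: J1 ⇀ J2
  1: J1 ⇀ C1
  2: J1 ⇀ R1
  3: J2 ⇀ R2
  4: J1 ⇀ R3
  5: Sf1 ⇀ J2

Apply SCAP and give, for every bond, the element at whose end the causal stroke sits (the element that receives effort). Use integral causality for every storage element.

β5 stroke at Sf1  (Sf1: flow source, stroke at near end)
β0 stroke at J2  (common-f at J2 fixed by 5)
β3 stroke at J2  (common-f at J2 fixed by 5)
β1 stroke at J1  (common-f at J1 fixed by 0)
β2 stroke at J1  (1-jn J1 has f-setter on 0)
β4 stroke at J1  (J1 flow already set via bond 0)

b0 stroke at J2
b1 stroke at J1
b2 stroke at J1
b3 stroke at J2
b4 stroke at J1
b5 stroke at Sf1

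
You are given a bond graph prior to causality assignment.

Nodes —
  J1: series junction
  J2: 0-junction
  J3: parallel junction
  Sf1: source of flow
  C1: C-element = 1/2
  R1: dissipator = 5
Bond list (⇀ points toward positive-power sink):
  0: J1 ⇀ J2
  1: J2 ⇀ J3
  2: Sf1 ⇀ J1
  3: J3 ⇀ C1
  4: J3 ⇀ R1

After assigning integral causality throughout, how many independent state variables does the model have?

b2 stroke at Sf1  (Sf1 fixes flow; stroke at Sf1)
b0 stroke at J1  (1-jn J1 has f-setter on 2)
b1 stroke at J2  (J2: last free bond brings effort in)
b3 stroke at J3  (C1 outputs effort q/C1)
b4 stroke at R1  (J3: bond 3 brought effort, rest push out)

1  (C1 all integral)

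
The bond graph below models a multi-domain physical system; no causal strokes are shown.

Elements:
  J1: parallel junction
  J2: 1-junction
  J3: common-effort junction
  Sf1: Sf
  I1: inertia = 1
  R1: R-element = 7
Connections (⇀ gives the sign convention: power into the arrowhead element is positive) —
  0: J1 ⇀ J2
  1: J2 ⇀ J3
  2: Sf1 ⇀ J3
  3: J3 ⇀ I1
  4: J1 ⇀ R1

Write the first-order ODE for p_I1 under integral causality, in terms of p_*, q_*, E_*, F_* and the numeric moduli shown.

b2 stroke→Sf1  (Sf1: flow source, stroke at near end)
b3 stroke→I1  (I1 outputs flow p/I1)
b1 stroke→J3  (closing 0-jn rule on J3)
b0 stroke→J2  (J2 flow already set via bond 1)
b4 stroke→J1  (only one effort-in slot at J1)

dp_I1/dt = 7*F_Sf1 - 7*p_I1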